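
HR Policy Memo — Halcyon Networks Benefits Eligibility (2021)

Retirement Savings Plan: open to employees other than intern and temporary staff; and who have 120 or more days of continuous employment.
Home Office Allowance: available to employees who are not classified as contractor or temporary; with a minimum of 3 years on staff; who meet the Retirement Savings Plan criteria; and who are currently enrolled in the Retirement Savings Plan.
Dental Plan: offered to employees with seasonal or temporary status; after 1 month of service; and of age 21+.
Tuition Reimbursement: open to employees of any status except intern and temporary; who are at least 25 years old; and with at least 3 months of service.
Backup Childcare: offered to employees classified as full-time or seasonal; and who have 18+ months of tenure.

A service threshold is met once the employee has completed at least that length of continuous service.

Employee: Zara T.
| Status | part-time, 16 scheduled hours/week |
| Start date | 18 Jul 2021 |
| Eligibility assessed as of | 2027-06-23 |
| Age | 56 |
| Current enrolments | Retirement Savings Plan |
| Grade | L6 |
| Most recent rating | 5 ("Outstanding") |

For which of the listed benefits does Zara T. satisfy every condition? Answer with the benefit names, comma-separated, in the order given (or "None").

Retirement Savings Plan, Home Office Allowance, Tuition Reimbursement

Service from 18 Jul 2021 to 2027-06-23: 2166 days.
Retirement Savings Plan — status part-time ✓ (not excluded); service 2166 days ≥ 120 days ✓ → eligible.
Home Office Allowance — status part-time ✓ (not excluded); service 2166 days ≥ 3 years (≈1095 days) ✓; eligible for Retirement Savings Plan ✓; enrolled in Retirement Savings Plan ✓ → eligible.
Dental Plan — status part-time ✗ (requires seasonal or temporary) → not eligible.
Tuition Reimbursement — status part-time ✓ (not excluded); age 56 ≥ 25 ✓; service 2166 days ≥ 3 months (≈90 days) ✓ → eligible.
Backup Childcare — status part-time ✗ (requires full-time or seasonal) → not eligible.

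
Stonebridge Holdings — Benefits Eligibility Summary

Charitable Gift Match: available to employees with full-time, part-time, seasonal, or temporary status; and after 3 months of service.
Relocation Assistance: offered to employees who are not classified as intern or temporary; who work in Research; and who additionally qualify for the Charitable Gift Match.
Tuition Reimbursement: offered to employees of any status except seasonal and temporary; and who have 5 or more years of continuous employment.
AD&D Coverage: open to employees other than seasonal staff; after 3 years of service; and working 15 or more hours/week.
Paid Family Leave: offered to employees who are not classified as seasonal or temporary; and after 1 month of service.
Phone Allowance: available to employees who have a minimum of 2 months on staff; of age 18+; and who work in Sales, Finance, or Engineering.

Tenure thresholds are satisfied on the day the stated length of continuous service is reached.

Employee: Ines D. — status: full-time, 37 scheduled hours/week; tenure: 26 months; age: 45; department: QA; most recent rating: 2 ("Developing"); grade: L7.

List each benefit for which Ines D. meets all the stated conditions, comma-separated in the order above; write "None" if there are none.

Charitable Gift Match — status full-time ✓; service 26 months ≥ 3 months ✓ → eligible.
Relocation Assistance — status full-time ✓ (not excluded); dept QA ✗ → not eligible.
Tuition Reimbursement — status full-time ✓ (not excluded); service 26 months < 5 years (≈1825 days) ✗ → not eligible.
AD&D Coverage — status full-time ✓ (not excluded); service 26 months < 3 years (≈1095 days) ✗ → not eligible.
Paid Family Leave — status full-time ✓ (not excluded); service 26 months ≥ 1 month ✓ → eligible.
Phone Allowance — service 26 months ≥ 2 months ✓; age 45 ≥ 18 ✓; dept QA ✗ → not eligible.

Charitable Gift Match, Paid Family Leave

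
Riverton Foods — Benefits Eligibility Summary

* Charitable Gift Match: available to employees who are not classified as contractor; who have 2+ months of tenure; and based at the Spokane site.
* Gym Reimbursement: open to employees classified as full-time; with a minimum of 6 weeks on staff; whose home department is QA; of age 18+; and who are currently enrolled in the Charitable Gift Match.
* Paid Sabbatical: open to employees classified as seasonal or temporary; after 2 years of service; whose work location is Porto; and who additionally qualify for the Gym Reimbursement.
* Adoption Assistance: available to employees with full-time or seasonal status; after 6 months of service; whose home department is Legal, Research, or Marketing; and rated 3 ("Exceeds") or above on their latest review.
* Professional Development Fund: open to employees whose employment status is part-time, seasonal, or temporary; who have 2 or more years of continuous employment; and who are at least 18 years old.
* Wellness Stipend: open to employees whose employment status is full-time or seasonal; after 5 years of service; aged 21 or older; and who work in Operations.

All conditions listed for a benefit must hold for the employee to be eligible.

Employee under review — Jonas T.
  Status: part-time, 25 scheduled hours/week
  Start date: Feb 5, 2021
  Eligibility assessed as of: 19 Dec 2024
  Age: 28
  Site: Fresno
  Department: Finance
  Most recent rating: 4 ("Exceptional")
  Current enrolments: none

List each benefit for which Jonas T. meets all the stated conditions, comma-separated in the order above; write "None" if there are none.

Service from Feb 5, 2021 to 19 Dec 2024: 1413 days.
Charitable Gift Match — status part-time ✓ (not excluded); service 1413 days ≥ 2 months (≈60 days) ✓; site Fresno ✗ (not Spokane) → not eligible.
Gym Reimbursement — status part-time ✗ (requires full-time) → not eligible.
Paid Sabbatical — status part-time ✗ (requires seasonal or temporary) → not eligible.
Adoption Assistance — status part-time ✗ (requires full-time or seasonal) → not eligible.
Professional Development Fund — status part-time ✓; service 1413 days ≥ 2 years (≈730 days) ✓; age 28 ≥ 18 ✓ → eligible.
Wellness Stipend — status part-time ✗ (requires full-time or seasonal) → not eligible.

Professional Development Fund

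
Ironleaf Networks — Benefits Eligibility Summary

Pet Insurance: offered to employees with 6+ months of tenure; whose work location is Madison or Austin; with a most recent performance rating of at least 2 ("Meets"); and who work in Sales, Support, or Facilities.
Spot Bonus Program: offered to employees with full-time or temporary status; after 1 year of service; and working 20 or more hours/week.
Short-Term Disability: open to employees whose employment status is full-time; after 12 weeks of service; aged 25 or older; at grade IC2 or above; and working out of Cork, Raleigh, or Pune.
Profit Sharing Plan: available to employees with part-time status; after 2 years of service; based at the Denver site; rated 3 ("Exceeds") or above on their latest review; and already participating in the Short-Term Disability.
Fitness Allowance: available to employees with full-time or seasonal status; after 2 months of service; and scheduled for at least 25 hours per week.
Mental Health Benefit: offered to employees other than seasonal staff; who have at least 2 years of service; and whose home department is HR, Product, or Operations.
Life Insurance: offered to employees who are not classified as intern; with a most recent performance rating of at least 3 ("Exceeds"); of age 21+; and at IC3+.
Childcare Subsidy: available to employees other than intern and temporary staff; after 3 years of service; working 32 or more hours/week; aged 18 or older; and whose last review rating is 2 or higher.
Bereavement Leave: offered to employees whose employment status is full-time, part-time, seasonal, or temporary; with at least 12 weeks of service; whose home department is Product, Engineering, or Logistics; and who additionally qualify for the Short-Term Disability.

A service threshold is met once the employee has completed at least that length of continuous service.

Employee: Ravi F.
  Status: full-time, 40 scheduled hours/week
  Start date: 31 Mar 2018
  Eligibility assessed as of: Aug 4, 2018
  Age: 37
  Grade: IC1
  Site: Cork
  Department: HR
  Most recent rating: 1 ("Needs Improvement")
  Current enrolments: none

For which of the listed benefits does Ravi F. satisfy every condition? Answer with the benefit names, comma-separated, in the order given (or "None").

Fitness Allowance

Service from 31 Mar 2018 to Aug 4, 2018: 126 days.
Pet Insurance — service 126 days < 6 months (≈180 days) ✗ → not eligible.
Spot Bonus Program — status full-time ✓; service 126 days < 1 year (≈365 days) ✗ → not eligible.
Short-Term Disability — status full-time ✓; service 126 days ≥ 12 weeks (≈84 days) ✓; age 37 ≥ 25 ✓; grade IC1 < IC2 ✗ → not eligible.
Profit Sharing Plan — status full-time ✗ (requires part-time) → not eligible.
Fitness Allowance — status full-time ✓; service 126 days ≥ 2 months (≈60 days) ✓; 40 hrs/wk ≥ 25 ✓ → eligible.
Mental Health Benefit — status full-time ✓ (not excluded); service 126 days < 2 years (≈730 days) ✗ → not eligible.
Life Insurance — status full-time ✓ (not excluded); rating 1 < 3 ✗ → not eligible.
Childcare Subsidy — status full-time ✓ (not excluded); service 126 days < 3 years (≈1095 days) ✗ → not eligible.
Bereavement Leave — status full-time ✓; service 126 days ≥ 12 weeks (≈84 days) ✓; dept HR ✗ → not eligible.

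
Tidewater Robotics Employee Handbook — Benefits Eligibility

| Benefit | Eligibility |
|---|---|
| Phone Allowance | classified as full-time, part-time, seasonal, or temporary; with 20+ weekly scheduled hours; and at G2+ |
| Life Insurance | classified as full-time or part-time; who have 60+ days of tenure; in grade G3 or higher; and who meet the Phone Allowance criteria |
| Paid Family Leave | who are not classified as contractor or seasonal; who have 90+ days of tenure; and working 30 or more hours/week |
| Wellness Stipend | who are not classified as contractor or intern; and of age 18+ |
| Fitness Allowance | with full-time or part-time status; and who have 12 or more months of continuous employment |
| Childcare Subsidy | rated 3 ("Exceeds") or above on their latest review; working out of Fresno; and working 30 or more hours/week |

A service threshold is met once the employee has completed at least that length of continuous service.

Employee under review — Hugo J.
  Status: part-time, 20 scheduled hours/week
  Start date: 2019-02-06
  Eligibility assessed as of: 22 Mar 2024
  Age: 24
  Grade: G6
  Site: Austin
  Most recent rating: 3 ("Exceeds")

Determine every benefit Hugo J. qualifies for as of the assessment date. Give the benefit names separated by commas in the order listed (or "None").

Phone Allowance, Life Insurance, Wellness Stipend, Fitness Allowance

Service from 2019-02-06 to 22 Mar 2024: 1871 days.
Phone Allowance — status part-time ✓; 20 hrs/wk ≥ 20 ✓; grade G6 ≥ G2 ✓ → eligible.
Life Insurance — status part-time ✓; service 1871 days ≥ 60 days ✓; grade G6 ≥ G3 ✓; eligible for Phone Allowance ✓ → eligible.
Paid Family Leave — status part-time ✓ (not excluded); service 1871 days ≥ 90 days ✓; 20 hrs/wk < 30 ✗ → not eligible.
Wellness Stipend — status part-time ✓ (not excluded); age 24 ≥ 18 ✓ → eligible.
Fitness Allowance — status part-time ✓; service 1871 days ≥ 12 months (≈360 days) ✓ → eligible.
Childcare Subsidy — rating 3 ≥ 3 ✓; site Austin ✗ (not Fresno) → not eligible.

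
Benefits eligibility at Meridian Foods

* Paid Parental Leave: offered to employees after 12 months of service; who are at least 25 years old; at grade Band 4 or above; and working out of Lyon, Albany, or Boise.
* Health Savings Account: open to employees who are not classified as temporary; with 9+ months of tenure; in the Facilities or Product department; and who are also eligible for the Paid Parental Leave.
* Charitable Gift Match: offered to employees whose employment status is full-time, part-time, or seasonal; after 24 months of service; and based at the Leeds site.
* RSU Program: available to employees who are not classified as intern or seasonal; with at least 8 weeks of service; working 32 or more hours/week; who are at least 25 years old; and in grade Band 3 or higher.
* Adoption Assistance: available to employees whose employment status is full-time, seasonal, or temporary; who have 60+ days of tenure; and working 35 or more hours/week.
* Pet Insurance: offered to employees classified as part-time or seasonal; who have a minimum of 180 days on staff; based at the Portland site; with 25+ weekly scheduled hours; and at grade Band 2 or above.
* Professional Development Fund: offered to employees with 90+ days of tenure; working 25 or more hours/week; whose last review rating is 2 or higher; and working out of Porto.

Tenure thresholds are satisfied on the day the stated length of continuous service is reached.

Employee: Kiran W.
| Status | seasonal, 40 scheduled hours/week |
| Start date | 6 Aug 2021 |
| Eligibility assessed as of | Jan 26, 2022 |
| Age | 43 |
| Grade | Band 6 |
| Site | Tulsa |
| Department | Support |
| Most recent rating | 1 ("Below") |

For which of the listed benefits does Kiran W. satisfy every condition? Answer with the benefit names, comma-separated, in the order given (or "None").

Service from 6 Aug 2021 to Jan 26, 2022: 173 days.
Paid Parental Leave — service 173 days < 12 months (≈360 days) ✗ → not eligible.
Health Savings Account — status seasonal ✓ (not excluded); service 173 days < 9 months (≈270 days) ✗ → not eligible.
Charitable Gift Match — status seasonal ✓; service 173 days < 24 months (≈720 days) ✗ → not eligible.
RSU Program — status seasonal ✗ (excluded) → not eligible.
Adoption Assistance — status seasonal ✓; service 173 days ≥ 60 days ✓; 40 hrs/wk ≥ 35 ✓ → eligible.
Pet Insurance — status seasonal ✓; service 173 days < 180 days ✗ → not eligible.
Professional Development Fund — service 173 days ≥ 90 days ✓; 40 hrs/wk ≥ 25 ✓; rating 1 < 2 ✗ → not eligible.

Adoption Assistance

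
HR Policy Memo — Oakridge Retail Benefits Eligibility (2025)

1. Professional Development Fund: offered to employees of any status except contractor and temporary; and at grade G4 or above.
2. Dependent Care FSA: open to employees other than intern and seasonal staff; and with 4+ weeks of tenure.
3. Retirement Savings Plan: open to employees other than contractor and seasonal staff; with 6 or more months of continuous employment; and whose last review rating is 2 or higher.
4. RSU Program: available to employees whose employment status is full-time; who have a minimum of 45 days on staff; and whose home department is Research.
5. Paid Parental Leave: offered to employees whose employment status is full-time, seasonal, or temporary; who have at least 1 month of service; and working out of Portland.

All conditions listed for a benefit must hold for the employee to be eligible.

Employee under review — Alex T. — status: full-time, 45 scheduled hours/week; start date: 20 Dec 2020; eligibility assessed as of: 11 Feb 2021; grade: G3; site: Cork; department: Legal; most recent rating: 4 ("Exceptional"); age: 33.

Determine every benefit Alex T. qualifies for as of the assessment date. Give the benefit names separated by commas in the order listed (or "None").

Dependent Care FSA

Service from 20 Dec 2020 to 11 Feb 2021: 53 days.
Professional Development Fund — status full-time ✓ (not excluded); grade G3 < G4 ✗ → not eligible.
Dependent Care FSA — status full-time ✓ (not excluded); service 53 days ≥ 4 weeks (≈28 days) ✓ → eligible.
Retirement Savings Plan — status full-time ✓ (not excluded); service 53 days < 6 months (≈180 days) ✗ → not eligible.
RSU Program — status full-time ✓; service 53 days ≥ 45 days ✓; dept Legal ✗ → not eligible.
Paid Parental Leave — status full-time ✓; service 53 days ≥ 1 month (≈30 days) ✓; site Cork ✗ (not Portland) → not eligible.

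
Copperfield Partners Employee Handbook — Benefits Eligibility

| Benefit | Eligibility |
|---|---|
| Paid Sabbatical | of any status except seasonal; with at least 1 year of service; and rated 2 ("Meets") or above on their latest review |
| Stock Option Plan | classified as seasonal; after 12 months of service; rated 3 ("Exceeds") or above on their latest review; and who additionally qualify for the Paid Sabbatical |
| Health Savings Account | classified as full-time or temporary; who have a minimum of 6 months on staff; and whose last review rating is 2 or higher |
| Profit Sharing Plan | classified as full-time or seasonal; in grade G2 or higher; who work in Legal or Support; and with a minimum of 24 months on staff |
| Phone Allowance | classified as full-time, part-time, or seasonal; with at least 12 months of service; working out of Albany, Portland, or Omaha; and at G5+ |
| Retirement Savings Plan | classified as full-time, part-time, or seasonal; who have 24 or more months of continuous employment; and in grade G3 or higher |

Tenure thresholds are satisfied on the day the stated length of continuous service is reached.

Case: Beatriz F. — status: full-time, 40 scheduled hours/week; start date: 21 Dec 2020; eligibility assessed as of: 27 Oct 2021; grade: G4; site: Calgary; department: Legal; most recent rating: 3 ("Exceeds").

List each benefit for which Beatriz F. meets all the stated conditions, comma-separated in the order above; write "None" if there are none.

Health Savings Account

Service from 21 Dec 2020 to 27 Oct 2021: 310 days.
Paid Sabbatical — status full-time ✓ (not excluded); service 310 days < 1 year (≈365 days) ✗ → not eligible.
Stock Option Plan — status full-time ✗ (requires seasonal) → not eligible.
Health Savings Account — status full-time ✓; service 310 days ≥ 6 months (≈180 days) ✓; rating 3 ≥ 2 ✓ → eligible.
Profit Sharing Plan — status full-time ✓; grade G4 ≥ G2 ✓; dept Legal ✓; service 310 days < 24 months (≈720 days) ✗ → not eligible.
Phone Allowance — status full-time ✓; service 310 days < 12 months (≈360 days) ✗ → not eligible.
Retirement Savings Plan — status full-time ✓; service 310 days < 24 months (≈720 days) ✗ → not eligible.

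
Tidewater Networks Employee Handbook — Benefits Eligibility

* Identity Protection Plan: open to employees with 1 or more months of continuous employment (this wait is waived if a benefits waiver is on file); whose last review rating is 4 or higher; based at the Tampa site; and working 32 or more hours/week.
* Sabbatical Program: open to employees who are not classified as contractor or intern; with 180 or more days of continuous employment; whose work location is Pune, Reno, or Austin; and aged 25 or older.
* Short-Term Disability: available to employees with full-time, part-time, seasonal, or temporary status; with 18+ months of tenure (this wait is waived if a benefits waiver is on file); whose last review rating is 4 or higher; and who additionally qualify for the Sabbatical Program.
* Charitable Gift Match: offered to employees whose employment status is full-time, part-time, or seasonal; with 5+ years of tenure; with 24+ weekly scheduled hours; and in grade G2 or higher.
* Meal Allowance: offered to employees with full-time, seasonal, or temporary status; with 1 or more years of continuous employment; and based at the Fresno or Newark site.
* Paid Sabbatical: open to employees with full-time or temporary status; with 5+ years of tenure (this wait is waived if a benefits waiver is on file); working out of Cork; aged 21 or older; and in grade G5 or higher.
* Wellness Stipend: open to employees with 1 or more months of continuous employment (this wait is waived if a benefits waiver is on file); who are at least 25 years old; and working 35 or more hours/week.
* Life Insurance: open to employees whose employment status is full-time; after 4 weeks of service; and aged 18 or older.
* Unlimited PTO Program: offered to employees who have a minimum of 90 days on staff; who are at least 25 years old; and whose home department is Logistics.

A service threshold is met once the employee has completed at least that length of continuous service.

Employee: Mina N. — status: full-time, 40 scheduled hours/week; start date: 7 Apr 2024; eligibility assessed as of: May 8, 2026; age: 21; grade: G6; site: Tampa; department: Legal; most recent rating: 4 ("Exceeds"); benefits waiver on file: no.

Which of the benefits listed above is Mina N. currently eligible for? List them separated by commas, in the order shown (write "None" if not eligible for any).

Identity Protection Plan, Life Insurance

Service from 7 Apr 2024 to May 8, 2026: 761 days.
Identity Protection Plan — no waiver, service 761 days ≥ 1 month (≈30 days) ✓; rating 4 ≥ 4 ✓; site Tampa ✓; 40 hrs/wk ≥ 32 ✓ → eligible.
Sabbatical Program — status full-time ✓ (not excluded); service 761 days ≥ 180 days ✓; site Tampa ✗ (not Pune, Reno, or Austin) → not eligible.
Short-Term Disability — status full-time ✓; no waiver, service 761 days ≥ 18 months (≈540 days) ✓; rating 4 ≥ 4 ✓; not eligible for Sabbatical Program ✗ → not eligible.
Charitable Gift Match — status full-time ✓; service 761 days < 5 years (≈1825 days) ✗ → not eligible.
Meal Allowance — status full-time ✓; service 761 days ≥ 1 year (≈365 days) ✓; site Tampa ✗ (not Fresno or Newark) → not eligible.
Paid Sabbatical — status full-time ✓; no waiver, service 761 days < 5 years (≈1825 days) ✗ → not eligible.
Wellness Stipend — no waiver, service 761 days ≥ 1 month (≈30 days) ✓; age 21 < 25 ✗ → not eligible.
Life Insurance — status full-time ✓; service 761 days ≥ 4 weeks (≈28 days) ✓; age 21 ≥ 18 ✓ → eligible.
Unlimited PTO Program — service 761 days ≥ 90 days ✓; age 21 < 25 ✗ → not eligible.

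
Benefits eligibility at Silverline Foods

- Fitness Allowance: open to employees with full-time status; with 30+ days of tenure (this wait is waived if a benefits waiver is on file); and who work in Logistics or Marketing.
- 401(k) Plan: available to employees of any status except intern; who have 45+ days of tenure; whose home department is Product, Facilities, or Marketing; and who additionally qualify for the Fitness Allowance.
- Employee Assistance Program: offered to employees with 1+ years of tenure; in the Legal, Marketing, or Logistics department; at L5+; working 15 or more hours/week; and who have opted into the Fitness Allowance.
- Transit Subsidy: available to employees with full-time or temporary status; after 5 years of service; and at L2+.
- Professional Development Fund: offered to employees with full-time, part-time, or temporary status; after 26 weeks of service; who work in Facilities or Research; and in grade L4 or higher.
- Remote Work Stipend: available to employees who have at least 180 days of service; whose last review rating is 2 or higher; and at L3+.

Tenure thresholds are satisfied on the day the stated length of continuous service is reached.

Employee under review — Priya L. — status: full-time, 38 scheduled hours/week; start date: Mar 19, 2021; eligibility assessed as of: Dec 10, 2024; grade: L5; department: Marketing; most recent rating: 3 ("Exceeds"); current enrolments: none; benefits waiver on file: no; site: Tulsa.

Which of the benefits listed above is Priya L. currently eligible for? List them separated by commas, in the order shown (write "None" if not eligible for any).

Service from Mar 19, 2021 to Dec 10, 2024: 1362 days.
Fitness Allowance — status full-time ✓; no waiver, service 1362 days ≥ 30 days ✓; dept Marketing ✓ → eligible.
401(k) Plan — status full-time ✓ (not excluded); service 1362 days ≥ 45 days ✓; dept Marketing ✓; eligible for Fitness Allowance ✓ → eligible.
Employee Assistance Program — service 1362 days ≥ 1 year (≈365 days) ✓; dept Marketing ✓; grade L5 ≥ L5 ✓; 38 hrs/wk ≥ 15 ✓; not enrolled in Fitness Allowance ✗ → not eligible.
Transit Subsidy — status full-time ✓; service 1362 days < 5 years (≈1825 days) ✗ → not eligible.
Professional Development Fund — status full-time ✓; service 1362 days ≥ 26 weeks (≈182 days) ✓; dept Marketing ✗ → not eligible.
Remote Work Stipend — service 1362 days ≥ 180 days ✓; rating 3 ≥ 2 ✓; grade L5 ≥ L3 ✓ → eligible.

Fitness Allowance, 401(k) Plan, Remote Work Stipend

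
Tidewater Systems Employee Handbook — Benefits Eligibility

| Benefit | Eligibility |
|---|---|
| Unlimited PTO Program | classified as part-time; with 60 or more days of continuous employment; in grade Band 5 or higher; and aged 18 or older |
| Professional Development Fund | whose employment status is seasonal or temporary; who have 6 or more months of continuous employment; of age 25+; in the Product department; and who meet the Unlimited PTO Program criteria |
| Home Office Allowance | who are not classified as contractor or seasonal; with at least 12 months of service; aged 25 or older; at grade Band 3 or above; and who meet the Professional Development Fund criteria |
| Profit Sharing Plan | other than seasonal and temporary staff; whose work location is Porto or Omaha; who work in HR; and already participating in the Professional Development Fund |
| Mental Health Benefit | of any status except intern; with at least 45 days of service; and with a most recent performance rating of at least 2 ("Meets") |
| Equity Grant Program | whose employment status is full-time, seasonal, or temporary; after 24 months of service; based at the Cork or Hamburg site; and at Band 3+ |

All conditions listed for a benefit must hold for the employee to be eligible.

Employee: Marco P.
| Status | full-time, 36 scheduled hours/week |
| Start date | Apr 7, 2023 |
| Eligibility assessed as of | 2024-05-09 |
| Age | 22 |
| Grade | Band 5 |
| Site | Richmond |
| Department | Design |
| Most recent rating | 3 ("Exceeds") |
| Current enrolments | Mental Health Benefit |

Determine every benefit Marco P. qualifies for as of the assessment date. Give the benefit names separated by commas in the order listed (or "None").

Service from Apr 7, 2023 to 2024-05-09: 398 days.
Unlimited PTO Program — status full-time ✗ (requires part-time) → not eligible.
Professional Development Fund — status full-time ✗ (requires seasonal or temporary) → not eligible.
Home Office Allowance — status full-time ✓ (not excluded); service 398 days ≥ 12 months (≈360 days) ✓; age 22 < 25 ✗ → not eligible.
Profit Sharing Plan — status full-time ✓ (not excluded); site Richmond ✗ (not Porto or Omaha) → not eligible.
Mental Health Benefit — status full-time ✓ (not excluded); service 398 days ≥ 45 days ✓; rating 3 ≥ 2 ✓ → eligible.
Equity Grant Program — status full-time ✓; service 398 days < 24 months (≈720 days) ✗ → not eligible.

Mental Health Benefit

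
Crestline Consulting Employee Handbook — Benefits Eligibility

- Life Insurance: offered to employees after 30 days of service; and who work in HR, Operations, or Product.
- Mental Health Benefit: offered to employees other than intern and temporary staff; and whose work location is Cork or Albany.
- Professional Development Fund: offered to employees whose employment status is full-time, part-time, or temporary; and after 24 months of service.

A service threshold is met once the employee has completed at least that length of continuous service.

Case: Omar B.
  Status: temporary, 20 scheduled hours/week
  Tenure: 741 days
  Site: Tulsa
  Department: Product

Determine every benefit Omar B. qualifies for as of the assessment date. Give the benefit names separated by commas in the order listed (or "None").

Life Insurance — service 741 days ≥ 30 days ✓; dept Product ✓ → eligible.
Mental Health Benefit — status temporary ✗ (excluded) → not eligible.
Professional Development Fund — status temporary ✓; service 741 days ≥ 24 months (≈720 days) ✓ → eligible.

Life Insurance, Professional Development Fund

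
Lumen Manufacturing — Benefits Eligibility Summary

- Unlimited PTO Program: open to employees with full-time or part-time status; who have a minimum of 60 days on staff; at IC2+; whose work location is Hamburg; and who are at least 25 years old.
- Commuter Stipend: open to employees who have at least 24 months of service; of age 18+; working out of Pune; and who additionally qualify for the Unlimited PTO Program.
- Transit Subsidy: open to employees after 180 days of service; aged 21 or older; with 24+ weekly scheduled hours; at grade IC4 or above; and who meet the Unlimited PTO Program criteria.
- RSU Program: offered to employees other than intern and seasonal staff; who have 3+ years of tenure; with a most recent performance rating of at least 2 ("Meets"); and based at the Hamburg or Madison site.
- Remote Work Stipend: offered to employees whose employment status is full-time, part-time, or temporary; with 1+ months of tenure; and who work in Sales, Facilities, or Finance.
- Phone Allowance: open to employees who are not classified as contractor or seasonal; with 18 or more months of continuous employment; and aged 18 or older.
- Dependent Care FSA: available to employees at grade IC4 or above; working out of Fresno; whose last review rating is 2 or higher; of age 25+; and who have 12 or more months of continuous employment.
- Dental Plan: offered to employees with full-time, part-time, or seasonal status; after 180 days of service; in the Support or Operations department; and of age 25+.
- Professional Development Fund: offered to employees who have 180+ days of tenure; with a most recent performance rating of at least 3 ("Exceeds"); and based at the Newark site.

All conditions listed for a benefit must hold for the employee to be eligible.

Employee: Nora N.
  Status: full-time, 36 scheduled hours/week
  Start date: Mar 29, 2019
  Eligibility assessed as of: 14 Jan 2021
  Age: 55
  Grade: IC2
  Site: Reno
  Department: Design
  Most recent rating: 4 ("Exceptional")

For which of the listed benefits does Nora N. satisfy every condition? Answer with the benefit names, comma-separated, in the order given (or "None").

Phone Allowance

Service from Mar 29, 2019 to 14 Jan 2021: 657 days.
Unlimited PTO Program — status full-time ✓; service 657 days ≥ 60 days ✓; grade IC2 ≥ IC2 ✓; site Reno ✗ (not Hamburg) → not eligible.
Commuter Stipend — service 657 days < 24 months (≈720 days) ✗ → not eligible.
Transit Subsidy — service 657 days ≥ 180 days ✓; age 55 ≥ 21 ✓; 36 hrs/wk ≥ 24 ✓; grade IC2 < IC4 ✗ → not eligible.
RSU Program — status full-time ✓ (not excluded); service 657 days < 3 years (≈1095 days) ✗ → not eligible.
Remote Work Stipend — status full-time ✓; service 657 days ≥ 1 month (≈30 days) ✓; dept Design ✗ → not eligible.
Phone Allowance — status full-time ✓ (not excluded); service 657 days ≥ 18 months (≈540 days) ✓; age 55 ≥ 18 ✓ → eligible.
Dependent Care FSA — grade IC2 < IC4 ✗ → not eligible.
Dental Plan — status full-time ✓; service 657 days ≥ 180 days ✓; dept Design ✗ → not eligible.
Professional Development Fund — service 657 days ≥ 180 days ✓; rating 4 ≥ 3 ✓; site Reno ✗ (not Newark) → not eligible.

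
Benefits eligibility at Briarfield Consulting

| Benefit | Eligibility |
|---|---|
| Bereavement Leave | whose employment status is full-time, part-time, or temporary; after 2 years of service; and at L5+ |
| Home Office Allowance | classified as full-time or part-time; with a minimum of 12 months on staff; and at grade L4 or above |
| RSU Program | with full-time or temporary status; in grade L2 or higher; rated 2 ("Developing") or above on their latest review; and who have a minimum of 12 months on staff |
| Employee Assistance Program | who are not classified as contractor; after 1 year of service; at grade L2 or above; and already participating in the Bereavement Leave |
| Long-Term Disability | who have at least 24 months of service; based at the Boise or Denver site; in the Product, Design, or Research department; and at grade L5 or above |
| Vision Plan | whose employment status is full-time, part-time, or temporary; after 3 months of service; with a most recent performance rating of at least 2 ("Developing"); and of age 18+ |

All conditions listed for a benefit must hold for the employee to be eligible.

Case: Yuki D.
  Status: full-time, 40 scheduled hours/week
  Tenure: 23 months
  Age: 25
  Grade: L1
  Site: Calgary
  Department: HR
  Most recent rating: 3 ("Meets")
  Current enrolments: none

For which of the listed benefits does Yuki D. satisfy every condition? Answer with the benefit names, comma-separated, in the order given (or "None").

Vision Plan

Bereavement Leave — status full-time ✓; service 23 months < 2 years (≈730 days) ✗ → not eligible.
Home Office Allowance — status full-time ✓; service 23 months ≥ 12 months ✓; grade L1 < L4 ✗ → not eligible.
RSU Program — status full-time ✓; grade L1 < L2 ✗ → not eligible.
Employee Assistance Program — status full-time ✓ (not excluded); service 23 months ≥ 1 year (≈365 days) ✓; grade L1 < L2 ✗ → not eligible.
Long-Term Disability — service 23 months < 24 months ✗ → not eligible.
Vision Plan — status full-time ✓; service 23 months ≥ 3 months ✓; rating 3 ≥ 2 ✓; age 25 ≥ 18 ✓ → eligible.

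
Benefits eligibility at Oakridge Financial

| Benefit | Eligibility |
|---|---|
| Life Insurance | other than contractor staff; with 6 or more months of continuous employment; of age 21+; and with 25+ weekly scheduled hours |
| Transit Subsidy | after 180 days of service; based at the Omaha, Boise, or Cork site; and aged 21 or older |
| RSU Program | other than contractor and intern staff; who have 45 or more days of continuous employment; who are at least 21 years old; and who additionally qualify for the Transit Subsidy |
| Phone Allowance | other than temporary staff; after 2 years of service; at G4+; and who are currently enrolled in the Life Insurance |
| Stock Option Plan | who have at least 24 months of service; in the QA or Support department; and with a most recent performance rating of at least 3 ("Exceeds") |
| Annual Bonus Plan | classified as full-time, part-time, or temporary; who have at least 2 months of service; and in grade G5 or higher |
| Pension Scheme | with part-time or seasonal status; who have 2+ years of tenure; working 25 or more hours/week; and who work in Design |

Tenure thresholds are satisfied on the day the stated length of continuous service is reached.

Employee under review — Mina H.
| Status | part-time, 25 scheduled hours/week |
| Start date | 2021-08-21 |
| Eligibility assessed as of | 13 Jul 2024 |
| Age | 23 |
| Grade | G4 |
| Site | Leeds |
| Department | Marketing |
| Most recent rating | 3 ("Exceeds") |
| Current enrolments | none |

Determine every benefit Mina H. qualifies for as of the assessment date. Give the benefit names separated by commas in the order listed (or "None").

Life Insurance

Service from 2021-08-21 to 13 Jul 2024: 1057 days.
Life Insurance — status part-time ✓ (not excluded); service 1057 days ≥ 6 months (≈180 days) ✓; age 23 ≥ 21 ✓; 25 hrs/wk ≥ 25 ✓ → eligible.
Transit Subsidy — service 1057 days ≥ 180 days ✓; site Leeds ✗ (not Omaha, Boise, or Cork) → not eligible.
RSU Program — status part-time ✓ (not excluded); service 1057 days ≥ 45 days ✓; age 23 ≥ 21 ✓; not eligible for Transit Subsidy ✗ → not eligible.
Phone Allowance — status part-time ✓ (not excluded); service 1057 days ≥ 2 years (≈730 days) ✓; grade G4 ≥ G4 ✓; not enrolled in Life Insurance ✗ → not eligible.
Stock Option Plan — service 1057 days ≥ 24 months (≈720 days) ✓; dept Marketing ✗ → not eligible.
Annual Bonus Plan — status part-time ✓; service 1057 days ≥ 2 months (≈60 days) ✓; grade G4 < G5 ✗ → not eligible.
Pension Scheme — status part-time ✓; service 1057 days ≥ 2 years (≈730 days) ✓; 25 hrs/wk ≥ 25 ✓; dept Marketing ✗ → not eligible.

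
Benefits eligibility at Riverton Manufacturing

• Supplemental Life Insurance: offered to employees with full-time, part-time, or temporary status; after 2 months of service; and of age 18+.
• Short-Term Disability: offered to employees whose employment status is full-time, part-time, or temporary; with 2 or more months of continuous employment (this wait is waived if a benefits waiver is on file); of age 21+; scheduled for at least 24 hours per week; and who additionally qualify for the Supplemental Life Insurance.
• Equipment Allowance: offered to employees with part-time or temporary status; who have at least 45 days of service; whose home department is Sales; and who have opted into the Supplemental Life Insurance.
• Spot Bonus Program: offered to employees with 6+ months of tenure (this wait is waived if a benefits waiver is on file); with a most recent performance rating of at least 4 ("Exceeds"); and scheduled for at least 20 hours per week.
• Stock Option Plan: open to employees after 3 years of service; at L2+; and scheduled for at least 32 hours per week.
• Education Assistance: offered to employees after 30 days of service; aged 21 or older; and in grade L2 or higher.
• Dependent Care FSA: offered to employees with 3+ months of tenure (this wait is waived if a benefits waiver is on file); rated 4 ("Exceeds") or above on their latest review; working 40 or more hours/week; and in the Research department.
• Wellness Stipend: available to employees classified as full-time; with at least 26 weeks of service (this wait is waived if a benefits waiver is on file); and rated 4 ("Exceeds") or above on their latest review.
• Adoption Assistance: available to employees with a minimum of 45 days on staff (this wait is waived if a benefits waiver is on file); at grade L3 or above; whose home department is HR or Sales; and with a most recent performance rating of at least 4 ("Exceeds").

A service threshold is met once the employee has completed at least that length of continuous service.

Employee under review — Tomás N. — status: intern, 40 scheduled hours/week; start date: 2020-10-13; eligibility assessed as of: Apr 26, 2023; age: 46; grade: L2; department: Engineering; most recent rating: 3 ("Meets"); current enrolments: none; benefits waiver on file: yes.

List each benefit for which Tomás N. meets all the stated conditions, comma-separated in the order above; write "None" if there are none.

Service from 2020-10-13 to Apr 26, 2023: 925 days.
Supplemental Life Insurance — status intern ✗ (requires full-time, part-time, or temporary) → not eligible.
Short-Term Disability — status intern ✗ (requires full-time, part-time, or temporary) → not eligible.
Equipment Allowance — status intern ✗ (requires part-time or temporary) → not eligible.
Spot Bonus Program — benefits waiver on file ✓; rating 3 < 4 ✗ → not eligible.
Stock Option Plan — service 925 days < 3 years (≈1095 days) ✗ → not eligible.
Education Assistance — service 925 days ≥ 30 days ✓; age 46 ≥ 21 ✓; grade L2 ≥ L2 ✓ → eligible.
Dependent Care FSA — benefits waiver on file ✓; rating 3 < 4 ✗ → not eligible.
Wellness Stipend — status intern ✗ (requires full-time) → not eligible.
Adoption Assistance — benefits waiver on file ✓; grade L2 < L3 ✗ → not eligible.

Education Assistance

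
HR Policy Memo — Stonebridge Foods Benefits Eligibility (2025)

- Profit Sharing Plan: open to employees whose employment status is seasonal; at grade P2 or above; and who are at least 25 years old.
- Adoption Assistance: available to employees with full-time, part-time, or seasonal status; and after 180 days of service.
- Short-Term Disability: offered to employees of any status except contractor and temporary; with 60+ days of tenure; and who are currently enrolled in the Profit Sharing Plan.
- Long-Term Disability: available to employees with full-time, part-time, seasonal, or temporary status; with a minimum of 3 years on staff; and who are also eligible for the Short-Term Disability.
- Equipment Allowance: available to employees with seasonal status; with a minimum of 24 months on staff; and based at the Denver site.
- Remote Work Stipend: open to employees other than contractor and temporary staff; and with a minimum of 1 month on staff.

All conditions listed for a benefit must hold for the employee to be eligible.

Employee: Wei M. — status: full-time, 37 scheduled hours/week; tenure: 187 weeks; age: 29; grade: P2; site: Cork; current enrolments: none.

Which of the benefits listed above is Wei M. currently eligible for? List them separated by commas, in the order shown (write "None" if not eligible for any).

Adoption Assistance, Remote Work Stipend

Profit Sharing Plan — status full-time ✗ (requires seasonal) → not eligible.
Adoption Assistance — status full-time ✓; service 187 weeks ≥ 180 days ✓ → eligible.
Short-Term Disability — status full-time ✓ (not excluded); service 187 weeks ≥ 60 days ✓; not enrolled in Profit Sharing Plan ✗ → not eligible.
Long-Term Disability — status full-time ✓; service 187 weeks ≥ 3 years (≈1095 days) ✓; not eligible for Short-Term Disability ✗ → not eligible.
Equipment Allowance — status full-time ✗ (requires seasonal) → not eligible.
Remote Work Stipend — status full-time ✓ (not excluded); service 187 weeks ≥ 1 month (≈30 days) ✓ → eligible.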